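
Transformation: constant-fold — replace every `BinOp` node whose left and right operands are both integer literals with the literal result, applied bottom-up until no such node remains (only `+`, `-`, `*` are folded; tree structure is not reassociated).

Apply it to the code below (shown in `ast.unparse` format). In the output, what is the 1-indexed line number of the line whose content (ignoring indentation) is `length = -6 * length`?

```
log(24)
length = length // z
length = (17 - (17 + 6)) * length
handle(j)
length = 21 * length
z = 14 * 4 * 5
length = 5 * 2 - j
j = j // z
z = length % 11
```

Transformed code:
log(24)
length = length // z
length = -6 * length
handle(j)
length = 21 * length
z = 280
length = 10 - j
j = j // z
z = length % 11

3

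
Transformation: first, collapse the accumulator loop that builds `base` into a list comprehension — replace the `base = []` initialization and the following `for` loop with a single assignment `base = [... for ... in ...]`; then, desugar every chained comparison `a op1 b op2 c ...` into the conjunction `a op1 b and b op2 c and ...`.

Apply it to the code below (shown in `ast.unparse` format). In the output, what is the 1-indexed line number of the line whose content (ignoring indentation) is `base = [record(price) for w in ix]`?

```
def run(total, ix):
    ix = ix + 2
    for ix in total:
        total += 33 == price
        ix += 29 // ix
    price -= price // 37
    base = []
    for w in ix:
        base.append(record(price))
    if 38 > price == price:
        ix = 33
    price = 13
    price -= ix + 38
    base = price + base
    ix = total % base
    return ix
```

Transformed code:
def run(total, ix):
    ix = ix + 2
    for ix in total:
        total += 33 == price
        ix += 29 // ix
    price -= price // 37
    base = [record(price) for w in ix]
    if 38 > price and price == price:
        ix = 33
    price = 13
    price -= ix + 38
    base = price + base
    ix = total % base
    return ix

7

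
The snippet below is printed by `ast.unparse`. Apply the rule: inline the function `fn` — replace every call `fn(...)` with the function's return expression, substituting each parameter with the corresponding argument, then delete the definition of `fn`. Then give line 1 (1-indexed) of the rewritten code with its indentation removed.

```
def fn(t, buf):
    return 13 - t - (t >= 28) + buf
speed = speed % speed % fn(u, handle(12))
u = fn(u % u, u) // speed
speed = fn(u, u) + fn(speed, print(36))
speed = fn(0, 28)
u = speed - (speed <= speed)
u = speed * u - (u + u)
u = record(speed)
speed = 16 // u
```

Transformed code:
speed = speed % speed % (13 - u - (u >= 28) + handle(12))
u = (13 - u % u - (u % u >= 28) + u) // speed
speed = 13 - u - (u >= 28) + u + (13 - speed - (speed >= 28) + print(36))
speed = 13 - 0 - (0 >= 28) + 28
u = speed - (speed <= speed)
u = speed * u - (u + u)
u = record(speed)
speed = 16 // u

speed = speed % speed % (13 - u - (u >= 28) + handle(12))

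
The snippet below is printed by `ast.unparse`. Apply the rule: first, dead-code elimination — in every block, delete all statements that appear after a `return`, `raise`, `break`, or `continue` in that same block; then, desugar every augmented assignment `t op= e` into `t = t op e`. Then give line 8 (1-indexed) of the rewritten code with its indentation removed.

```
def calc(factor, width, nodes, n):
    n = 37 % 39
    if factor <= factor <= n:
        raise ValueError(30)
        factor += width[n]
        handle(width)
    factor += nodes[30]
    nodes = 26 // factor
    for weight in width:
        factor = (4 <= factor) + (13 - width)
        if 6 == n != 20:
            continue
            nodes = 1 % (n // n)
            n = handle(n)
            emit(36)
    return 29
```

Transformed code:
def calc(factor, width, nodes, n):
    n = 37 % 39
    if factor <= factor <= n:
        raise ValueError(30)
    factor = factor + nodes[30]
    nodes = 26 // factor
    for weight in width:
        factor = (4 <= factor) + (13 - width)
        if 6 == n != 20:
            continue
    return 29

factor = (4 <= factor) + (13 - width)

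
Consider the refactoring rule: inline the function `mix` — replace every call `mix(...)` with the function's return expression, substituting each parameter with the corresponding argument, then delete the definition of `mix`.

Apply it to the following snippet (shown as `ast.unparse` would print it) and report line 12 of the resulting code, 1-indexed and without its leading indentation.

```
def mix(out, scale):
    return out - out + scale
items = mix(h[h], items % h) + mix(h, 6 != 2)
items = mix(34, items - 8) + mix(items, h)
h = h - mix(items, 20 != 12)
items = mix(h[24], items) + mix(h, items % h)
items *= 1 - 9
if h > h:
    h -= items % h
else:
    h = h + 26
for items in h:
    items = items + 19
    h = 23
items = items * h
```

Transformed code:
items = h[h] - h[h] + items % h + (h - h + (6 != 2))
items = 34 - 34 + (items - 8) + (items - items + h)
h = h - (items - items + (20 != 12))
items = h[24] - h[24] + items + (h - h + items % h)
items *= 1 - 9
if h > h:
    h -= items % h
else:
    h = h + 26
for items in h:
    items = items + 19
    h = 23
items = items * h

h = 23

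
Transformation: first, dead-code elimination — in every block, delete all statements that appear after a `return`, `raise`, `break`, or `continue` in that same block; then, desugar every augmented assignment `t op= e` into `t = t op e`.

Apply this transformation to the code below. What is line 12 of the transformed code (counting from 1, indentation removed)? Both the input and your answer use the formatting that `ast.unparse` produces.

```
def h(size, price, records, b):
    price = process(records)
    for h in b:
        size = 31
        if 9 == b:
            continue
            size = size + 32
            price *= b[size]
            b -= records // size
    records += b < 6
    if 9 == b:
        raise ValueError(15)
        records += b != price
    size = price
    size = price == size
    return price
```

return price

Transformed code:
def h(size, price, records, b):
    price = process(records)
    for h in b:
        size = 31
        if 9 == b:
            continue
    records = records + (b < 6)
    if 9 == b:
        raise ValueError(15)
    size = price
    size = price == size
    return price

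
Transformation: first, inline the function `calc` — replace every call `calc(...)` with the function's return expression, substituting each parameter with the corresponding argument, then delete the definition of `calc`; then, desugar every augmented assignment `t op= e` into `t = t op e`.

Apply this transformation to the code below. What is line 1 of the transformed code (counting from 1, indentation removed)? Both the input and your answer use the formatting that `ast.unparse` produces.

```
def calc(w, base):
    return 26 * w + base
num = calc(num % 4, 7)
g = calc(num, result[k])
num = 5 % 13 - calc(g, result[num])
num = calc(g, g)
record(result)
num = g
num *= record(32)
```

num = 26 * (num % 4) + 7

Transformed code:
num = 26 * (num % 4) + 7
g = 26 * num + result[k]
num = 5 % 13 - (26 * g + result[num])
num = 26 * g + g
record(result)
num = g
num = num * record(32)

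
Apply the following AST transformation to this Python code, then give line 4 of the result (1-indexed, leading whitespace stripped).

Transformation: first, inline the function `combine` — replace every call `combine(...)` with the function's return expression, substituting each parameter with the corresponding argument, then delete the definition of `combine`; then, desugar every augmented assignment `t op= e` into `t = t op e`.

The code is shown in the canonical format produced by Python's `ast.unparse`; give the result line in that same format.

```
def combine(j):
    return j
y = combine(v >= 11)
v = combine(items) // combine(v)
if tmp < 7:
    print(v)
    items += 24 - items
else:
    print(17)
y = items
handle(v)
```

Transformed code:
y = v >= 11
v = items // v
if tmp < 7:
    print(v)
    items = items + (24 - items)
else:
    print(17)
y = items
handle(v)

print(v)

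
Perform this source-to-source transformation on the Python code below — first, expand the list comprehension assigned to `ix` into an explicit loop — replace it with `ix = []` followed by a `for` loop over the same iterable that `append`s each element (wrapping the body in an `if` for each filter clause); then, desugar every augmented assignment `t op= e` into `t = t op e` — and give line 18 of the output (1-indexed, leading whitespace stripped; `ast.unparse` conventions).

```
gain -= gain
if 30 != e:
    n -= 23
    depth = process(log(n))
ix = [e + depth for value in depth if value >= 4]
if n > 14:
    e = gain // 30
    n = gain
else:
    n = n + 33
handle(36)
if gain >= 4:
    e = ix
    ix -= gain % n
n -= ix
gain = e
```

Transformed code:
gain = gain - gain
if 30 != e:
    n = n - 23
    depth = process(log(n))
ix = []
for value in depth:
    if value >= 4:
        ix.append(e + depth)
if n > 14:
    e = gain // 30
    n = gain
else:
    n = n + 33
handle(36)
if gain >= 4:
    e = ix
    ix = ix - gain % n
n = n - ix
gain = e

n = n - ix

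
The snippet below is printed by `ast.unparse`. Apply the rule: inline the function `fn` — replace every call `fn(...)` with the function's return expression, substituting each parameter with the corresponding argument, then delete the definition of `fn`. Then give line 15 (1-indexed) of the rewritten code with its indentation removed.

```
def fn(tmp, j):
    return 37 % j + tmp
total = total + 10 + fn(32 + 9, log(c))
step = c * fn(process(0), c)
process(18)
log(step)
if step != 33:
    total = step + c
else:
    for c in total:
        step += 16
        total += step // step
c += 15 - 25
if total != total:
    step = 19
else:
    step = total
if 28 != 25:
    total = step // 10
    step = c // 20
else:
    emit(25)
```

Transformed code:
total = total + 10 + (37 % log(c) + (32 + 9))
step = c * (37 % c + process(0))
process(18)
log(step)
if step != 33:
    total = step + c
else:
    for c in total:
        step += 16
        total += step // step
c += 15 - 25
if total != total:
    step = 19
else:
    step = total
if 28 != 25:
    total = step // 10
    step = c // 20
else:
    emit(25)

step = total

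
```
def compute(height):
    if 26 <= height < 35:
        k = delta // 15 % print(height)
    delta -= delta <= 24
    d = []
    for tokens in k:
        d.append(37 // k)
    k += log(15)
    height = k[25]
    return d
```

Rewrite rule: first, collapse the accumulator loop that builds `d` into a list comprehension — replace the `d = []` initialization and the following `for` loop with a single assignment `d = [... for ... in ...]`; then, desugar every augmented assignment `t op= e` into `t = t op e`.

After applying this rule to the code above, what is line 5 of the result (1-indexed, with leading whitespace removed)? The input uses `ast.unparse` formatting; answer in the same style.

Transformed code:
def compute(height):
    if 26 <= height < 35:
        k = delta // 15 % print(height)
    delta = delta - (delta <= 24)
    d = [37 // k for tokens in k]
    k = k + log(15)
    height = k[25]
    return d

d = [37 // k for tokens in k]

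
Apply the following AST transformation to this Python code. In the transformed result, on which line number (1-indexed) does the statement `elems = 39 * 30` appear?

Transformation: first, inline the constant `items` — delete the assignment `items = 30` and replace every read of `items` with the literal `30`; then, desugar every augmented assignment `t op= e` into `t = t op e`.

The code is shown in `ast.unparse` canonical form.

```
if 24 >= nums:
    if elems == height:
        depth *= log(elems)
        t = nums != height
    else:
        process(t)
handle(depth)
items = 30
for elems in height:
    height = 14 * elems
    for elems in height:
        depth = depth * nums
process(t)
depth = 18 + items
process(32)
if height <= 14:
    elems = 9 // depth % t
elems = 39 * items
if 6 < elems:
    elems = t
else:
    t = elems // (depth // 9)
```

17

Transformed code:
if 24 >= nums:
    if elems == height:
        depth = depth * log(elems)
        t = nums != height
    else:
        process(t)
handle(depth)
for elems in height:
    height = 14 * elems
    for elems in height:
        depth = depth * nums
process(t)
depth = 18 + 30
process(32)
if height <= 14:
    elems = 9 // depth % t
elems = 39 * 30
if 6 < elems:
    elems = t
else:
    t = elems // (depth // 9)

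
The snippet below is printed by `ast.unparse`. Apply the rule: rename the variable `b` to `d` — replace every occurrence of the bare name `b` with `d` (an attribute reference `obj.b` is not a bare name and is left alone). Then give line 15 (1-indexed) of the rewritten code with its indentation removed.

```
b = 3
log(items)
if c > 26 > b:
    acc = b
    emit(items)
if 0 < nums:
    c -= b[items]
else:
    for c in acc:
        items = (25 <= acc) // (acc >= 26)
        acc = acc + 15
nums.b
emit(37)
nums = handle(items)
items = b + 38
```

items = d + 38

Transformed code:
d = 3
log(items)
if c > 26 > d:
    acc = d
    emit(items)
if 0 < nums:
    c -= d[items]
else:
    for c in acc:
        items = (25 <= acc) // (acc >= 26)
        acc = acc + 15
nums.b
emit(37)
nums = handle(items)
items = d + 38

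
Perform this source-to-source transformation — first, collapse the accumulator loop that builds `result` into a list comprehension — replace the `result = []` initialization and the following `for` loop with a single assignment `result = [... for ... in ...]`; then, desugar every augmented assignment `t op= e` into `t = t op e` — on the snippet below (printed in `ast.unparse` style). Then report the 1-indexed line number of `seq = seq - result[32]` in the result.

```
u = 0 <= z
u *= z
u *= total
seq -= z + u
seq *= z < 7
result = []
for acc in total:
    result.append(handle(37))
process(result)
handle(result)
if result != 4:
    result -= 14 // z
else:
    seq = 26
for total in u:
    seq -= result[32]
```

Transformed code:
u = 0 <= z
u = u * z
u = u * total
seq = seq - (z + u)
seq = seq * (z < 7)
result = [handle(37) for acc in total]
process(result)
handle(result)
if result != 4:
    result = result - 14 // z
else:
    seq = 26
for total in u:
    seq = seq - result[32]

14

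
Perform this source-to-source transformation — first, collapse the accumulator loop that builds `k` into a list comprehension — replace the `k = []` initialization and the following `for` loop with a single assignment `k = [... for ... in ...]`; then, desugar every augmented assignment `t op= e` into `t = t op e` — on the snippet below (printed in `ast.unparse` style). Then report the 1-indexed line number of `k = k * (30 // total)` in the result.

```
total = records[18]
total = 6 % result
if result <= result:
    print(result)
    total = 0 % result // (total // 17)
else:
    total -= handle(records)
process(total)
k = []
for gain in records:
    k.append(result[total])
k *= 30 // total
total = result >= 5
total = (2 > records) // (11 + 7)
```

10

Transformed code:
total = records[18]
total = 6 % result
if result <= result:
    print(result)
    total = 0 % result // (total // 17)
else:
    total = total - handle(records)
process(total)
k = [result[total] for gain in records]
k = k * (30 // total)
total = result >= 5
total = (2 > records) // (11 + 7)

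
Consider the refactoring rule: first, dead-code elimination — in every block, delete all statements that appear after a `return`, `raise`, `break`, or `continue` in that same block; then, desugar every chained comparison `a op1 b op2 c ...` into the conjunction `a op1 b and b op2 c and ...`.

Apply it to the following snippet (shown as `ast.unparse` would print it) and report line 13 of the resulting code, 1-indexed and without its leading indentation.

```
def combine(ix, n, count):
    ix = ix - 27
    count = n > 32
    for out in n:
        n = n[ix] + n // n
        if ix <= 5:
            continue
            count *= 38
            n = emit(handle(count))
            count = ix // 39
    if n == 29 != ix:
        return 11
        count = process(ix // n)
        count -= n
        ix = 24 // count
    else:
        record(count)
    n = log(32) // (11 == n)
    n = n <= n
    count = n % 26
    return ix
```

Transformed code:
def combine(ix, n, count):
    ix = ix - 27
    count = n > 32
    for out in n:
        n = n[ix] + n // n
        if ix <= 5:
            continue
    if n == 29 and 29 != ix:
        return 11
    else:
        record(count)
    n = log(32) // (11 == n)
    n = n <= n
    count = n % 26
    return ix

n = n <= n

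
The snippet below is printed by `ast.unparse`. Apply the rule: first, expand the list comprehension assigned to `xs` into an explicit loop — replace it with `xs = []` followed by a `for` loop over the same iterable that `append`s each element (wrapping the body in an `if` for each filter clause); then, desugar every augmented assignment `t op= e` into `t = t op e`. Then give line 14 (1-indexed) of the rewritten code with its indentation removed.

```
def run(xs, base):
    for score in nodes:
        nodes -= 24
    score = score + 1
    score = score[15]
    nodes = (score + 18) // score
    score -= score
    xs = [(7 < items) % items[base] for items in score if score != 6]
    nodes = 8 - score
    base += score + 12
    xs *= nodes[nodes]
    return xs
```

xs = xs * nodes[nodes]

Transformed code:
def run(xs, base):
    for score in nodes:
        nodes = nodes - 24
    score = score + 1
    score = score[15]
    nodes = (score + 18) // score
    score = score - score
    xs = []
    for items in score:
        if score != 6:
            xs.append((7 < items) % items[base])
    nodes = 8 - score
    base = base + (score + 12)
    xs = xs * nodes[nodes]
    return xs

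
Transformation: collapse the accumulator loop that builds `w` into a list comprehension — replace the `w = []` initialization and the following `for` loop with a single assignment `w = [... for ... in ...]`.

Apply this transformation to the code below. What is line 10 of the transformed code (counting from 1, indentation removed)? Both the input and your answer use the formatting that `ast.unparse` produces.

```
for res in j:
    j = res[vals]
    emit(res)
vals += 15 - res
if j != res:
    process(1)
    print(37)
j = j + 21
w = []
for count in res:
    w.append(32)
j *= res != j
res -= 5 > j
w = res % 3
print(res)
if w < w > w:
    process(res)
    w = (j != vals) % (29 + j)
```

Transformed code:
for res in j:
    j = res[vals]
    emit(res)
vals += 15 - res
if j != res:
    process(1)
    print(37)
j = j + 21
w = [32 for count in res]
j *= res != j
res -= 5 > j
w = res % 3
print(res)
if w < w > w:
    process(res)
    w = (j != vals) % (29 + j)

j *= res != j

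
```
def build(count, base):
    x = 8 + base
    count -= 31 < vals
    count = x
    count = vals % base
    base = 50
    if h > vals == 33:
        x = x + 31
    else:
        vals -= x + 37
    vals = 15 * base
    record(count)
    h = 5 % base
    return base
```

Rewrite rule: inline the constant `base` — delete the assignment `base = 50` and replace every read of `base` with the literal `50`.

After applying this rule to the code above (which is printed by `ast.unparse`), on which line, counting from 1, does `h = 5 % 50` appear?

12

Transformed code:
def build(count, base):
    x = 8 + 50
    count -= 31 < vals
    count = x
    count = vals % 50
    if h > vals == 33:
        x = x + 31
    else:
        vals -= x + 37
    vals = 15 * 50
    record(count)
    h = 5 % 50
    return 50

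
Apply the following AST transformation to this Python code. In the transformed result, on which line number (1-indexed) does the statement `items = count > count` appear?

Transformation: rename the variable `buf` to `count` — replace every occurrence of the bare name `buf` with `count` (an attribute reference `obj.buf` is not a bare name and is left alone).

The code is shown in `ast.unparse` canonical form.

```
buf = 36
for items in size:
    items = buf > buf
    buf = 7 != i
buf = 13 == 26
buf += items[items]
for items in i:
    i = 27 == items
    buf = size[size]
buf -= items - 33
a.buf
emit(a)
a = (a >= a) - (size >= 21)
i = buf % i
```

Transformed code:
count = 36
for items in size:
    items = count > count
    count = 7 != i
count = 13 == 26
count += items[items]
for items in i:
    i = 27 == items
    count = size[size]
count -= items - 33
a.buf
emit(a)
a = (a >= a) - (size >= 21)
i = count % i

3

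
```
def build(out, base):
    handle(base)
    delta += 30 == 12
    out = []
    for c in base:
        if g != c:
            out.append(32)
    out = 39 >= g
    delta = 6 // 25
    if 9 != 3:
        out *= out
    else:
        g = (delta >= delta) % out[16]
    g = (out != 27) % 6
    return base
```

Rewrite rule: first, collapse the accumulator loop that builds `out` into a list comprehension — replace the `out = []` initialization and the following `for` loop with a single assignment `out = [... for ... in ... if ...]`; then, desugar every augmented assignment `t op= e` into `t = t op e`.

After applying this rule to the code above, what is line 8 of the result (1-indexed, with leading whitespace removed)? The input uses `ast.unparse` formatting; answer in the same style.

Transformed code:
def build(out, base):
    handle(base)
    delta = delta + (30 == 12)
    out = [32 for c in base if g != c]
    out = 39 >= g
    delta = 6 // 25
    if 9 != 3:
        out = out * out
    else:
        g = (delta >= delta) % out[16]
    g = (out != 27) % 6
    return base

out = out * out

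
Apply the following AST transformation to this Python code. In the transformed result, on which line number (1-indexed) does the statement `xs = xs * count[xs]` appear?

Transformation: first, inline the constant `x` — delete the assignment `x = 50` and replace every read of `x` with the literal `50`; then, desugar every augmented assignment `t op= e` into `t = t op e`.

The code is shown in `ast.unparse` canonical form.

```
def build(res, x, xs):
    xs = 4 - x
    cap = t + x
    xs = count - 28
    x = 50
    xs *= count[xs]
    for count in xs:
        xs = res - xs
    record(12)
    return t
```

Transformed code:
def build(res, x, xs):
    xs = 4 - 50
    cap = t + 50
    xs = count - 28
    xs = xs * count[xs]
    for count in xs:
        xs = res - xs
    record(12)
    return t

5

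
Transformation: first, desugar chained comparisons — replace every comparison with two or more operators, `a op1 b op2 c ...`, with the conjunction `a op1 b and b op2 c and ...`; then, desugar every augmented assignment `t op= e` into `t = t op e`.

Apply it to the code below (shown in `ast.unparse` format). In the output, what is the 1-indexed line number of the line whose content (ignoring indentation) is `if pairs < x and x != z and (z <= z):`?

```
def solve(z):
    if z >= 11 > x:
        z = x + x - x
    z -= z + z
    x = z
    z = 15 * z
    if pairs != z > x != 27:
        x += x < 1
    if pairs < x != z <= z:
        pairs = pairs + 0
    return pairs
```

Transformed code:
def solve(z):
    if z >= 11 and 11 > x:
        z = x + x - x
    z = z - (z + z)
    x = z
    z = 15 * z
    if pairs != z and z > x and (x != 27):
        x = x + (x < 1)
    if pairs < x and x != z and (z <= z):
        pairs = pairs + 0
    return pairs

9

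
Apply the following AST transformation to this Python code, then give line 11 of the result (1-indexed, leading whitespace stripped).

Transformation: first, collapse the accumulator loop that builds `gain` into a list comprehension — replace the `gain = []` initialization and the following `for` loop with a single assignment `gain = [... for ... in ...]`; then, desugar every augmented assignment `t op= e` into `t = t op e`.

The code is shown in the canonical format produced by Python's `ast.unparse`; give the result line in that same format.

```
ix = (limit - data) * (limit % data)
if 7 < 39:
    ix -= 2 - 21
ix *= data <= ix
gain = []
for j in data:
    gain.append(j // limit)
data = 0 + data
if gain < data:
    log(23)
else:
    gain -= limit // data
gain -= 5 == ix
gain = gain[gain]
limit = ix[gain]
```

Transformed code:
ix = (limit - data) * (limit % data)
if 7 < 39:
    ix = ix - (2 - 21)
ix = ix * (data <= ix)
gain = [j // limit for j in data]
data = 0 + data
if gain < data:
    log(23)
else:
    gain = gain - limit // data
gain = gain - (5 == ix)
gain = gain[gain]
limit = ix[gain]

gain = gain - (5 == ix)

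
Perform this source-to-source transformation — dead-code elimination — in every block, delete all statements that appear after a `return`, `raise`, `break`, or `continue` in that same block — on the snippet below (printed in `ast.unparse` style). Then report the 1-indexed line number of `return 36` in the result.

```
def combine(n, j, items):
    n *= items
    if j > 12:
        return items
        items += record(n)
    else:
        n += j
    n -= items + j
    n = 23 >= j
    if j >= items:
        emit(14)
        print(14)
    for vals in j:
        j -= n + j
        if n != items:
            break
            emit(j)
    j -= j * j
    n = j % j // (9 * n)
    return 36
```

Transformed code:
def combine(n, j, items):
    n *= items
    if j > 12:
        return items
    else:
        n += j
    n -= items + j
    n = 23 >= j
    if j >= items:
        emit(14)
        print(14)
    for vals in j:
        j -= n + j
        if n != items:
            break
    j -= j * j
    n = j % j // (9 * n)
    return 36

18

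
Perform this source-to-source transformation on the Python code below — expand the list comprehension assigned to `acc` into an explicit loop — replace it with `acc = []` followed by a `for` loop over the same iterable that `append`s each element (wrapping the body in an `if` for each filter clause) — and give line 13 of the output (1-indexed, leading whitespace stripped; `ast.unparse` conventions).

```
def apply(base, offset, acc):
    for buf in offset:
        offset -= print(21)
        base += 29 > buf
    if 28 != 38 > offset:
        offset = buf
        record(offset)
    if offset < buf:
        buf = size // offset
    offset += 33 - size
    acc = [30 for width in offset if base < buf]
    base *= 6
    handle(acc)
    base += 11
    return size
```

Transformed code:
def apply(base, offset, acc):
    for buf in offset:
        offset -= print(21)
        base += 29 > buf
    if 28 != 38 > offset:
        offset = buf
        record(offset)
    if offset < buf:
        buf = size // offset
    offset += 33 - size
    acc = []
    for width in offset:
        if base < buf:
            acc.append(30)
    base *= 6
    handle(acc)
    base += 11
    return size

if base < buf:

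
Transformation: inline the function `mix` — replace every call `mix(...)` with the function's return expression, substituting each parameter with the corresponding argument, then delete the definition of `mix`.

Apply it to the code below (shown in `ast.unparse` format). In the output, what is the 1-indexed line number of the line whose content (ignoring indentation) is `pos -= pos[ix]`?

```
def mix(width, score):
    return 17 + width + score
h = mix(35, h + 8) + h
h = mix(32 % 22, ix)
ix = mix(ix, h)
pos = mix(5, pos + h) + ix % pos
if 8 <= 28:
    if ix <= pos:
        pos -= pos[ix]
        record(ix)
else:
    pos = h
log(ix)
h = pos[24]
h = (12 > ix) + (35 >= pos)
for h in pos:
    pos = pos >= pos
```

Transformed code:
h = 17 + 35 + (h + 8) + h
h = 17 + 32 % 22 + ix
ix = 17 + ix + h
pos = 17 + 5 + (pos + h) + ix % pos
if 8 <= 28:
    if ix <= pos:
        pos -= pos[ix]
        record(ix)
else:
    pos = h
log(ix)
h = pos[24]
h = (12 > ix) + (35 >= pos)
for h in pos:
    pos = pos >= pos

7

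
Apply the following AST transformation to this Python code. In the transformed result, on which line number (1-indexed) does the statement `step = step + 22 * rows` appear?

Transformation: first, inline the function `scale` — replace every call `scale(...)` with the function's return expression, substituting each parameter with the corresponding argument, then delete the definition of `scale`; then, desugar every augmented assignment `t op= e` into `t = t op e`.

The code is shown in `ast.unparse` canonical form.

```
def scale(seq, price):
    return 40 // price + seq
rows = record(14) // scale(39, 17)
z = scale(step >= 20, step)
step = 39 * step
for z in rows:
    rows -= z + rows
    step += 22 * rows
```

Transformed code:
rows = record(14) // (40 // 17 + 39)
z = 40 // step + (step >= 20)
step = 39 * step
for z in rows:
    rows = rows - (z + rows)
    step = step + 22 * rows

6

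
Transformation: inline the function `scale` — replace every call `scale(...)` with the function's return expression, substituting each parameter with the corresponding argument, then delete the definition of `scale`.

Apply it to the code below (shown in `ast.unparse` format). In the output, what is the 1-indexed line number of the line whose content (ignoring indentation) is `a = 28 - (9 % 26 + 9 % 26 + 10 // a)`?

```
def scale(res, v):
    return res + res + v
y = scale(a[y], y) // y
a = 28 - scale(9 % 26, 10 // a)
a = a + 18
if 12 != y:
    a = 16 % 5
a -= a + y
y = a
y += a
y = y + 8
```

2

Transformed code:
y = (a[y] + a[y] + y) // y
a = 28 - (9 % 26 + 9 % 26 + 10 // a)
a = a + 18
if 12 != y:
    a = 16 % 5
a -= a + y
y = a
y += a
y = y + 8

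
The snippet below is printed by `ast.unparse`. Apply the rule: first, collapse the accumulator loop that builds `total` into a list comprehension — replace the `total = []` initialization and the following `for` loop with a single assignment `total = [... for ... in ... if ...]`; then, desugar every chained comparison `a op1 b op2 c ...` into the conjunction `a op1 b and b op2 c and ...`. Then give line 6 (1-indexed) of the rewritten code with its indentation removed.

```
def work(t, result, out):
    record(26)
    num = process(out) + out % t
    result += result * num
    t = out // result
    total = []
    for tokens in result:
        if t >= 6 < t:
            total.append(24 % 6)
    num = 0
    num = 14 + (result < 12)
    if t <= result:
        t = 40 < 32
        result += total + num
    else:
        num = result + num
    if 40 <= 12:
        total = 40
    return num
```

total = [24 % 6 for tokens in result if t >= 6 and 6 < t]

Transformed code:
def work(t, result, out):
    record(26)
    num = process(out) + out % t
    result += result * num
    t = out // result
    total = [24 % 6 for tokens in result if t >= 6 and 6 < t]
    num = 0
    num = 14 + (result < 12)
    if t <= result:
        t = 40 < 32
        result += total + num
    else:
        num = result + num
    if 40 <= 12:
        total = 40
    return num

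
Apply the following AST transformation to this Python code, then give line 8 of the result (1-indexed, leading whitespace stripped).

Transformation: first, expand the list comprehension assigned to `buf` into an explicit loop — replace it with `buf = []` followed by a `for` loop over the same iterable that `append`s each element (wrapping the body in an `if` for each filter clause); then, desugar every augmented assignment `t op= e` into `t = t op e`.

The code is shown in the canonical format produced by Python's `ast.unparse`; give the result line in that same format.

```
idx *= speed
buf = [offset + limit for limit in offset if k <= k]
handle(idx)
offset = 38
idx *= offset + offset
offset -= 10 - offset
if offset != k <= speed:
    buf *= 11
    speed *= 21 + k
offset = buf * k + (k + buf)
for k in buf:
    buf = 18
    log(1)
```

Transformed code:
idx = idx * speed
buf = []
for limit in offset:
    if k <= k:
        buf.append(offset + limit)
handle(idx)
offset = 38
idx = idx * (offset + offset)
offset = offset - (10 - offset)
if offset != k <= speed:
    buf = buf * 11
    speed = speed * (21 + k)
offset = buf * k + (k + buf)
for k in buf:
    buf = 18
    log(1)

idx = idx * (offset + offset)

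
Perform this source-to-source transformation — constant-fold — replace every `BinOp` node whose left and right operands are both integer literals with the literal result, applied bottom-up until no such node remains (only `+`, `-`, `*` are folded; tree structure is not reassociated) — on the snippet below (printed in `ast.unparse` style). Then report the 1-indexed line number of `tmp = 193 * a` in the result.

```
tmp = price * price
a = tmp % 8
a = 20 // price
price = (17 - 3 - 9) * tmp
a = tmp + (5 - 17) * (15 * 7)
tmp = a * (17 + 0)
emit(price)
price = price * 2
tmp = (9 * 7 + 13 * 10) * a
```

Transformed code:
tmp = price * price
a = tmp % 8
a = 20 // price
price = 5 * tmp
a = tmp + -1260
tmp = a * 17
emit(price)
price = price * 2
tmp = 193 * a

9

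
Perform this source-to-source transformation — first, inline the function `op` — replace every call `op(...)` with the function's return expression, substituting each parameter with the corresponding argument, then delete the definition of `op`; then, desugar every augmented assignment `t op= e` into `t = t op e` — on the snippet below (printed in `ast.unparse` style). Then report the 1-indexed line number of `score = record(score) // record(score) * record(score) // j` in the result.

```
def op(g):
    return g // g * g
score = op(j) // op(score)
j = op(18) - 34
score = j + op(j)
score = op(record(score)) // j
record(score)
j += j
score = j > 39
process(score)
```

Transformed code:
score = j // j * j // (score // score * score)
j = 18 // 18 * 18 - 34
score = j + j // j * j
score = record(score) // record(score) * record(score) // j
record(score)
j = j + j
score = j > 39
process(score)

4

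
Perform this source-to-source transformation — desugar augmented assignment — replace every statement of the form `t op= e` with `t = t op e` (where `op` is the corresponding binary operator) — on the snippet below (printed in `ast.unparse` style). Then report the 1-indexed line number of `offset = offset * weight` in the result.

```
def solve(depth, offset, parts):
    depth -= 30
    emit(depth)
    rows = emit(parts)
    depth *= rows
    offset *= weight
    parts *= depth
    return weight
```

6

Transformed code:
def solve(depth, offset, parts):
    depth = depth - 30
    emit(depth)
    rows = emit(parts)
    depth = depth * rows
    offset = offset * weight
    parts = parts * depth
    return weight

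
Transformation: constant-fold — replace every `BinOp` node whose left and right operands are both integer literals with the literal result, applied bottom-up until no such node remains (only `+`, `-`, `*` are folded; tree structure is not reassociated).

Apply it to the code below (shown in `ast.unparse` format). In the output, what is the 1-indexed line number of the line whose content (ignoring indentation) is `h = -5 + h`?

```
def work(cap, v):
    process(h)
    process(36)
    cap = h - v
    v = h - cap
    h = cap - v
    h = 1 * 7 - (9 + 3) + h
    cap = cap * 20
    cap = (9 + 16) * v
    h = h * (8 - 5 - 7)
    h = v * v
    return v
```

Transformed code:
def work(cap, v):
    process(h)
    process(36)
    cap = h - v
    v = h - cap
    h = cap - v
    h = -5 + h
    cap = cap * 20
    cap = 25 * v
    h = h * -4
    h = v * v
    return v

7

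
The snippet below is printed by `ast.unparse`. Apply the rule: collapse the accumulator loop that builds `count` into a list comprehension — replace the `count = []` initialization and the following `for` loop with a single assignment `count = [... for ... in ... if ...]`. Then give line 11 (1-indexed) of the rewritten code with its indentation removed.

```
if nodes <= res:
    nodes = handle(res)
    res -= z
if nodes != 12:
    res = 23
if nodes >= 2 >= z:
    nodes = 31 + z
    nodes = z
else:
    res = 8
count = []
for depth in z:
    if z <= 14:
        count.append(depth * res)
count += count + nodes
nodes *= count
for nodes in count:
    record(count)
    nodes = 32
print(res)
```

count = [depth * res for depth in z if z <= 14]

Transformed code:
if nodes <= res:
    nodes = handle(res)
    res -= z
if nodes != 12:
    res = 23
if nodes >= 2 >= z:
    nodes = 31 + z
    nodes = z
else:
    res = 8
count = [depth * res for depth in z if z <= 14]
count += count + nodes
nodes *= count
for nodes in count:
    record(count)
    nodes = 32
print(res)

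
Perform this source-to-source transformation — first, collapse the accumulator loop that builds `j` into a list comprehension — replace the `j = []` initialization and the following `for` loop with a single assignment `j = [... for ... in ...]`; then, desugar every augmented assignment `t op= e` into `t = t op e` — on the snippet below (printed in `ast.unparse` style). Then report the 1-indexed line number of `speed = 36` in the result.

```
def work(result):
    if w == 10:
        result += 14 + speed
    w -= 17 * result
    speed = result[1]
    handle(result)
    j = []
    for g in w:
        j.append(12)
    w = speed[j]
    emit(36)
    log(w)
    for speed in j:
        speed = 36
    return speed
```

12

Transformed code:
def work(result):
    if w == 10:
        result = result + (14 + speed)
    w = w - 17 * result
    speed = result[1]
    handle(result)
    j = [12 for g in w]
    w = speed[j]
    emit(36)
    log(w)
    for speed in j:
        speed = 36
    return speed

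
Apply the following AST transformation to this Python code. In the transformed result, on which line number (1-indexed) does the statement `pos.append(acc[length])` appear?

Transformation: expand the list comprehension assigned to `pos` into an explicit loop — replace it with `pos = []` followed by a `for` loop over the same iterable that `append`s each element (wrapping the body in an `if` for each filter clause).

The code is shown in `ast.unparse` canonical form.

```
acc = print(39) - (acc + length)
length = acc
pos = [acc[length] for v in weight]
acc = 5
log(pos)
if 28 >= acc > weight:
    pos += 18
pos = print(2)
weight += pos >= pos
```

5

Transformed code:
acc = print(39) - (acc + length)
length = acc
pos = []
for v in weight:
    pos.append(acc[length])
acc = 5
log(pos)
if 28 >= acc > weight:
    pos += 18
pos = print(2)
weight += pos >= pos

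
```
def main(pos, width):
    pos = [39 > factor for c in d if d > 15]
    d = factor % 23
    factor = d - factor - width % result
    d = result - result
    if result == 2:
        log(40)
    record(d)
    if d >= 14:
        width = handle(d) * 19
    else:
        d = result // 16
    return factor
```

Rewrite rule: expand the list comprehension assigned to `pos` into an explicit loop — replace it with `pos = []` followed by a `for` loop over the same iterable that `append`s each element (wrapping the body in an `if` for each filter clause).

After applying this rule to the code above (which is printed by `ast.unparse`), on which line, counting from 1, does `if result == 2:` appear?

Transformed code:
def main(pos, width):
    pos = []
    for c in d:
        if d > 15:
            pos.append(39 > factor)
    d = factor % 23
    factor = d - factor - width % result
    d = result - result
    if result == 2:
        log(40)
    record(d)
    if d >= 14:
        width = handle(d) * 19
    else:
        d = result // 16
    return factor

9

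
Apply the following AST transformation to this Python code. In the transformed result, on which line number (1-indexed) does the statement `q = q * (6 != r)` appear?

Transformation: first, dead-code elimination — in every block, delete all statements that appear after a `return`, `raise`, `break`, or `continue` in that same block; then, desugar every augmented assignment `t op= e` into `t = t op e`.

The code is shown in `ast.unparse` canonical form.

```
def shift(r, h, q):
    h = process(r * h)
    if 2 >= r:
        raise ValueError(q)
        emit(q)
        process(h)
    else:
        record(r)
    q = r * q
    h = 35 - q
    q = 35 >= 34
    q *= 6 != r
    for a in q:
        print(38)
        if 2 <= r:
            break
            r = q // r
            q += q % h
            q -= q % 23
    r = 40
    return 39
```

Transformed code:
def shift(r, h, q):
    h = process(r * h)
    if 2 >= r:
        raise ValueError(q)
    else:
        record(r)
    q = r * q
    h = 35 - q
    q = 35 >= 34
    q = q * (6 != r)
    for a in q:
        print(38)
        if 2 <= r:
            break
    r = 40
    return 39

10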